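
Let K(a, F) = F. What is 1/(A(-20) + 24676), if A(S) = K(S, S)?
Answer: 1/24656 ≈ 4.0558e-5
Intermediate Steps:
A(S) = S
1/(A(-20) + 24676) = 1/(-20 + 24676) = 1/24656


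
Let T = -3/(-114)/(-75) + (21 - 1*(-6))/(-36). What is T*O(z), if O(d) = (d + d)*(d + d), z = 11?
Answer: -517517/1425 ≈ -363.17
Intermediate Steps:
O(d) = 4*d² (O(d) = (2*d)*(2*d) = 4*d²)
T = -4277/5700 (T = -3*(-1/114)*(-1/75) + (21 + 6)*(-1/36) = (1/38)*(-1/75) + 27*(-1/36) = -1/2850 - ¾ = -4277/5700 ≈ -0.75035)
T*O(z) = -4277*11²/1425 = -4277*121/1425 = -4277/5700*484 = -517517/1425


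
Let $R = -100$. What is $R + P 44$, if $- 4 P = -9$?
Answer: $-1$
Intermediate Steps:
$P = \frac{9}{4}$ ($P = \left(- \frac{1}{4}\right) \left(-9\right) = \frac{9}{4} \approx 2.25$)
$R + P 44 = -100 + \frac{9}{4} \cdot 44 = -100 + 99 = -1$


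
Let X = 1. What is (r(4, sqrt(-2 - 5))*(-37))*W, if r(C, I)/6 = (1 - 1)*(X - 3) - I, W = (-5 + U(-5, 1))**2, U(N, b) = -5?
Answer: 22200*I*sqrt(7) ≈ 58736.0*I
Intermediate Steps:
W = 100 (W = (-5 - 5)**2 = (-10)**2 = 100)
r(C, I) = -6*I (r(C, I) = 6*((1 - 1)*(1 - 3) - I) = 6*(0*(-2) - I) = 6*(0 - I) = 6*(-I) = -6*I)
(r(4, sqrt(-2 - 5))*(-37))*W = (-6*sqrt(-2 - 5)*(-37))*100 = (-6*I*sqrt(7)*(-37))*100 = (222*I*sqrt(7))*100 = 22200*I*sqrt(7)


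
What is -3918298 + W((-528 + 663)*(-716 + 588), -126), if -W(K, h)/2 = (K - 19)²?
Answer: -602429100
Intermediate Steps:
W(K, h) = -2*(-19 + K)² (W(K, h) = -2*(K - 19)² = -2*(-19 + K)²)
-3918298 + W((-528 + 663)*(-716 + 588), -126) = -3918298 - 2*(-19 + (-528 + 663)*(-716 + 588))² = -3918298 - 2*(-19 + 135*(-128))² = -3918298 - 2*(-19 - 17280)² = -3918298 - 2*(-17299)² = -3918298 - 2*299255401 = -3918298 - 598510802 = -602429100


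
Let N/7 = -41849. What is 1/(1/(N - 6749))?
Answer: -299692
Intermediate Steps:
N = -292943 (N = 7*(-41849) = -292943)
1/(1/(N - 6749)) = 1/(1/(-292943 - 6749)) = 1/(1/(-299692)) = 1/(-1/299692) = -299692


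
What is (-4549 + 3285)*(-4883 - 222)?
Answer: 6452720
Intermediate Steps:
(-4549 + 3285)*(-4883 - 222) = -1264*(-5105) = 6452720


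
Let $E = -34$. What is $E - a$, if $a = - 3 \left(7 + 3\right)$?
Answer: $-4$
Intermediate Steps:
$a = -30$ ($a = \left(-3\right) 10 = -30$)
$E - a = -34 - -30 = -34 + 30 = -4$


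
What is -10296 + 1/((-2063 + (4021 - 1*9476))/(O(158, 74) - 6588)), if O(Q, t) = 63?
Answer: -25799601/2506 ≈ -10295.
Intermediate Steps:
-10296 + 1/((-2063 + (4021 - 1*9476))/(O(158, 74) - 6588)) = -10296 + 1/((-2063 + (4021 - 1*9476))/(63 - 6588)) = -10296 + 1/((-2063 + (4021 - 9476))/(-6525)) = -10296 + 1/((-2063 - 5455)*(-1/6525)) = -10296 + 1/(-7518*(-1/6525)) = -10296 + 1/(2506/2175) = -10296 + 2175/2506 = -25799601/2506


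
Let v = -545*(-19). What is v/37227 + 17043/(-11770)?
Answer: -512581411/438161790 ≈ -1.1698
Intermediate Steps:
v = 10355
v/37227 + 17043/(-11770) = 10355/37227 + 17043/(-11770) = 10355*(1/37227) + 17043*(-1/11770) = 10355/37227 - 17043/11770 = -512581411/438161790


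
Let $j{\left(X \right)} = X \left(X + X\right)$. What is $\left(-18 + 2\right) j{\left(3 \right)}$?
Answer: $-288$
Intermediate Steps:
$j{\left(X \right)} = 2 X^{2}$ ($j{\left(X \right)} = X 2 X = 2 X^{2}$)
$\left(-18 + 2\right) j{\left(3 \right)} = \left(-18 + 2\right) 2 \cdot 3^{2} = - 16 \cdot 2 \cdot 9 = \left(-16\right) 18 = -288$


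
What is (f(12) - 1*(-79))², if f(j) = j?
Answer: 8281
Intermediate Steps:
(f(12) - 1*(-79))² = (12 - 1*(-79))² = (12 + 79)² = 91² = 8281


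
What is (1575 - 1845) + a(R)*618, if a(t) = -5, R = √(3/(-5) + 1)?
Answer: -3360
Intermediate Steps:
R = √10/5 (R = √(3*(-⅕) + 1) = √(-⅗ + 1) = √(⅖) = √10/5 ≈ 0.63246)
(1575 - 1845) + a(R)*618 = (1575 - 1845) - 5*618 = -270 - 3090 = -3360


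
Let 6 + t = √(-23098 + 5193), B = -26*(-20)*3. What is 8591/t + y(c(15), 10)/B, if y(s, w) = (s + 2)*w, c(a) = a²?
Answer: (-1338834*I + 227*√17905)/(156*(√17905 + 6*I)) ≈ -1.418 - 64.074*I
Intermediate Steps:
B = 1560 (B = 520*3 = 1560)
t = -6 + I*√17905 (t = -6 + √(-23098 + 5193) = -6 + √(-17905) = -6 + I*√17905 ≈ -6.0 + 133.81*I)
y(s, w) = w*(2 + s) (y(s, w) = (2 + s)*w = w*(2 + s))
8591/t + y(c(15), 10)/B = 8591/(-6 + I*√17905) + (10*(2 + 15²))/1560 = 8591/(-6 + I*√17905) + (10*(2 + 225))*(1/1560) = 8591/(-6 + I*√17905) + (10*227)*(1/1560) = 8591/(-6 + I*√17905) + 2270*(1/1560) = 8591/(-6 + I*√17905) + 227/156 = 227/156 + 8591/(-6 + I*√17905)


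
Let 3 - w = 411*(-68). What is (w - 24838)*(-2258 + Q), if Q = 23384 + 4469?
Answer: 79677235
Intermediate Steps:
w = 27951 (w = 3 - 411*(-68) = 3 - 1*(-27948) = 3 + 27948 = 27951)
Q = 27853
(w - 24838)*(-2258 + Q) = (27951 - 24838)*(-2258 + 27853) = 3113*25595 = 79677235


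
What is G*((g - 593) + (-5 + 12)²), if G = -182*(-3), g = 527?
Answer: -9282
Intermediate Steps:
G = 546
G*((g - 593) + (-5 + 12)²) = 546*((527 - 593) + (-5 + 12)²) = 546*(-66 + 7²) = 546*(-66 + 49) = 546*(-17) = -9282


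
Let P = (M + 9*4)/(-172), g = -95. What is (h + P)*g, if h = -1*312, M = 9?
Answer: 5102355/172 ≈ 29665.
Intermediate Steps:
h = -312
P = -45/172 (P = (9 + 9*4)/(-172) = (9 + 36)*(-1/172) = 45*(-1/172) = -45/172 ≈ -0.26163)
(h + P)*g = (-312 - 45/172)*(-95) = -53709/172*(-95) = 5102355/172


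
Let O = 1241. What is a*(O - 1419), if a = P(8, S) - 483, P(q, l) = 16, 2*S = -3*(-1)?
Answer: 83126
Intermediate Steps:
S = 3/2 (S = (-3*(-1))/2 = (½)*3 = 3/2 ≈ 1.5000)
a = -467 (a = 16 - 483 = -467)
a*(O - 1419) = -467*(1241 - 1419) = -467*(-178) = 83126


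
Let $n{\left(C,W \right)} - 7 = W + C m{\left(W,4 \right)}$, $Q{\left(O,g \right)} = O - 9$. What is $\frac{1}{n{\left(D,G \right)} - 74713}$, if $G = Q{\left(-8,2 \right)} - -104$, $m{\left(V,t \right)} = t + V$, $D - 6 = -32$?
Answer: $- \frac{1}{76985} \approx -1.299 \cdot 10^{-5}$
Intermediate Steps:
$D = -26$ ($D = 6 - 32 = -26$)
$m{\left(V,t \right)} = V + t$
$Q{\left(O,g \right)} = -9 + O$
$G = 87$ ($G = \left(-9 - 8\right) - -104 = -17 + 104 = 87$)
$n{\left(C,W \right)} = 7 + W + C \left(4 + W\right)$ ($n{\left(C,W \right)} = 7 + \left(W + C \left(W + 4\right)\right) = 7 + \left(W + C \left(4 + W\right)\right) = 7 + W + C \left(4 + W\right)$)
$\frac{1}{n{\left(D,G \right)} - 74713} = \frac{1}{\left(7 + 87 - 26 \left(4 + 87\right)\right) - 74713} = \frac{1}{\left(7 + 87 - 2366\right) - 74713} = \frac{1}{-2272 - 74713} = \frac{1}{-76985} = - \frac{1}{76985}$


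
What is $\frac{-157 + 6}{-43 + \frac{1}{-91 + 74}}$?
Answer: $\frac{2567}{732} \approx 3.5068$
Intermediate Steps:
$\frac{-157 + 6}{-43 + \frac{1}{-91 + 74}} = \frac{1}{-43 + \frac{1}{-17}} \left(-151\right) = \frac{1}{-43 - \frac{1}{17}} \left(-151\right) = \frac{1}{- \frac{732}{17}} \left(-151\right) = \left(- \frac{17}{732}\right) \left(-151\right) = \frac{2567}{732}$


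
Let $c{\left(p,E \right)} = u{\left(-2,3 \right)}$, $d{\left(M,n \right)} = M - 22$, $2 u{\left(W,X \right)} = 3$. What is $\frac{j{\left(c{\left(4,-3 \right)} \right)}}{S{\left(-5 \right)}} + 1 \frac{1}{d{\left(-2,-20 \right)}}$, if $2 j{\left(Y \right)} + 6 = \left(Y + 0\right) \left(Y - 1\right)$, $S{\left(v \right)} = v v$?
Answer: $- \frac{11}{75} \approx -0.14667$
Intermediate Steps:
$u{\left(W,X \right)} = \frac{3}{2}$ ($u{\left(W,X \right)} = \frac{1}{2} \cdot 3 = \frac{3}{2}$)
$d{\left(M,n \right)} = -22 + M$
$c{\left(p,E \right)} = \frac{3}{2}$
$S{\left(v \right)} = v^{2}$
$j{\left(Y \right)} = -3 + \frac{Y \left(-1 + Y\right)}{2}$ ($j{\left(Y \right)} = -3 + \frac{\left(Y + 0\right) \left(Y - 1\right)}{2} = -3 + \frac{Y \left(-1 + Y\right)}{2}$)
$\frac{j{\left(c{\left(4,-3 \right)} \right)}}{S{\left(-5 \right)}} + 1 \frac{1}{d{\left(-2,-20 \right)}} = \frac{-3 + \frac{\left(\frac{3}{2}\right)^{2}}{2} - \frac{3}{4}}{\left(-5\right)^{2}} + 1 \frac{1}{-22 - 2} = \frac{-3 + \frac{1}{2} \cdot \frac{9}{4} - \frac{3}{4}}{25} + 1 \frac{1}{-24} = \left(-3 + \frac{9}{8} - \frac{3}{4}\right) \frac{1}{25} + 1 \left(- \frac{1}{24}\right) = \left(- \frac{21}{8}\right) \frac{1}{25} - \frac{1}{24} = - \frac{21}{200} - \frac{1}{24} = - \frac{11}{75}$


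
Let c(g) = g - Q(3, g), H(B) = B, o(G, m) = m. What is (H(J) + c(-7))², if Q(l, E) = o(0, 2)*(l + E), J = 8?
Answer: 81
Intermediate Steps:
Q(l, E) = 2*E + 2*l (Q(l, E) = 2*(l + E) = 2*(E + l) = 2*E + 2*l)
c(g) = -6 - g (c(g) = g - (2*g + 2*3) = g - (2*g + 6) = g - (6 + 2*g) = g + (-6 - 2*g) = -6 - g)
(H(J) + c(-7))² = (8 + (-6 - 1*(-7)))² = (8 + (-6 + 7))² = (8 + 1)² = 9² = 81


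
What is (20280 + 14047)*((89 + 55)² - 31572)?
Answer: -371967372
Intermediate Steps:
(20280 + 14047)*((89 + 55)² - 31572) = 34327*(144² - 31572) = 34327*(20736 - 31572) = 34327*(-10836) = -371967372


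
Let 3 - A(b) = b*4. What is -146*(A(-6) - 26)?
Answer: -146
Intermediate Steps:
A(b) = 3 - 4*b (A(b) = 3 - b*4 = 3 - 4*b)
-146*(A(-6) - 26) = -146*((3 - 4*(-6)) - 26) = -146*((3 + 24) - 26) = -146*(27 - 26) = -146*1 = -146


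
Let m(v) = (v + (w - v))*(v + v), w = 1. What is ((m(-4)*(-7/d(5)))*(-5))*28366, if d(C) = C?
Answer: -1588496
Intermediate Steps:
m(v) = 2*v (m(v) = (v + (1 - v))*(v + v) = 1*(2*v) = 2*v)
((m(-4)*(-7/d(5)))*(-5))*28366 = (((2*(-4))*(-7/5))*(-5))*28366 = (-(-56)/5*(-5))*28366 = (-8*(-7/5)*(-5))*28366 = ((56/5)*(-5))*28366 = -56*28366 = -1588496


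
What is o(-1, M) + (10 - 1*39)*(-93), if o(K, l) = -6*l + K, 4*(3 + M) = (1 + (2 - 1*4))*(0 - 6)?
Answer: 2705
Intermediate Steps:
M = -3/2 (M = -3 + ((1 + (2 - 1*4))*(0 - 6))/4 = -3 + ((1 + (2 - 4))*(-6))/4 = -3 + ((1 - 2)*(-6))/4 = -3 + (-1*(-6))/4 = -3 + (¼)*6 = -3 + 3/2 = -3/2 ≈ -1.5000)
o(K, l) = K - 6*l
o(-1, M) + (10 - 1*39)*(-93) = (-1 - 6*(-3/2)) + (10 - 1*39)*(-93) = (-1 + 9) + (10 - 39)*(-93) = 8 - 29*(-93) = 8 + 2697 = 2705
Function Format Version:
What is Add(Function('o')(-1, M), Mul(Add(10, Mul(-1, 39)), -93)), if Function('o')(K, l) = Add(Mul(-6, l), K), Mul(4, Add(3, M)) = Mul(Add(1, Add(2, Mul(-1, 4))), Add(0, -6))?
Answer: 2705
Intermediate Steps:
M = Rational(-3, 2) (M = Add(-3, Mul(Rational(1, 4), Mul(Add(1, Add(2, Mul(-1, 4))), Add(0, -6)))) = Add(-3, Mul(Rational(1, 4), Mul(Add(1, Add(2, -4)), -6))) = Add(-3, Mul(Rational(1, 4), Mul(Add(1, -2), -6))) = Add(-3, Mul(Rational(1, 4), Mul(-1, -6))) = Add(-3, Mul(Rational(1, 4), 6)) = Add(-3, Rational(3, 2)) = Rational(-3, 2) ≈ -1.5000)
Function('o')(K, l) = Add(K, Mul(-6, l))
Add(Function('o')(-1, M), Mul(Add(10, Mul(-1, 39)), -93)) = Add(Add(-1, Mul(-6, Rational(-3, 2))), Mul(Add(10, Mul(-1, 39)), -93)) = Add(Add(-1, 9), Mul(Add(10, -39), -93)) = Add(8, Mul(-29, -93)) = Add(8, 2697) = 2705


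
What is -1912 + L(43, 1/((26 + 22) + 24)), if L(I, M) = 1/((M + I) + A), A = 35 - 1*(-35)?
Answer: -15557872/8137 ≈ -1912.0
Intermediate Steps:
A = 70 (A = 35 + 35 = 70)
L(I, M) = 1/(70 + I + M) (L(I, M) = 1/((M + I) + 70) = 1/((I + M) + 70) = 1/(70 + I + M))
-1912 + L(43, 1/((26 + 22) + 24)) = -1912 + 1/(70 + 43 + 1/((26 + 22) + 24)) = -1912 + 1/(70 + 43 + 1/(48 + 24)) = -1912 + 1/(70 + 43 + 1/72) = -1912 + 1/(8137/72) = -1912 + 72/8137 = -15557872/8137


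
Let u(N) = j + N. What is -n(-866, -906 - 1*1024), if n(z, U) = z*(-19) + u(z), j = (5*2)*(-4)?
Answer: -15548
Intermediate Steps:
j = -40 (j = 10*(-4) = -40)
u(N) = -40 + N
n(z, U) = -40 - 18*z (n(z, U) = z*(-19) + (-40 + z) = -19*z + (-40 + z) = -40 - 18*z)
-n(-866, -906 - 1*1024) = -(-40 - 18*(-866)) = -(-40 + 15588) = -1*15548 = -15548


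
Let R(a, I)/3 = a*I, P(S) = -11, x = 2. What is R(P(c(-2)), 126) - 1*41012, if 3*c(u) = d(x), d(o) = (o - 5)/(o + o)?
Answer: -45170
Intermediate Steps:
d(o) = (-5 + o)/(2*o) (d(o) = (-5 + o)/((2*o)) = (-5 + o)*(1/(2*o)) = (-5 + o)/(2*o))
c(u) = -¼ (c(u) = ((½)*(-5 + 2)/2)/3 = ((½)*(½)*(-3))/3 = (⅓)*(-¾) = -¼)
R(a, I) = 3*I*a (R(a, I) = 3*(a*I) = 3*(I*a) = 3*I*a)
R(P(c(-2)), 126) - 1*41012 = 3*126*(-11) - 1*41012 = -4158 - 41012 = -45170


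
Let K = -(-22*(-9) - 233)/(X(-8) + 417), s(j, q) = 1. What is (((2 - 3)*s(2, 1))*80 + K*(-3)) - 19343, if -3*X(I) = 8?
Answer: -24143104/1243 ≈ -19423.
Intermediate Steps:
X(I) = -8/3 (X(I) = -⅓*8 = -8/3)
K = 105/1243 (K = -(-22*(-9) - 233)/(-8/3 + 417) = -(198 - 233)/1243/3 = -(-35)*3/1243 = -1*(-105/1243) = 105/1243 ≈ 0.084473)
(((2 - 3)*s(2, 1))*80 + K*(-3)) - 19343 = (((2 - 3)*1)*80 + (105/1243)*(-3)) - 19343 = (-1*1*80 - 315/1243) - 19343 = (-1*80 - 315/1243) - 19343 = (-80 - 315/1243) - 19343 = -99755/1243 - 19343 = -24143104/1243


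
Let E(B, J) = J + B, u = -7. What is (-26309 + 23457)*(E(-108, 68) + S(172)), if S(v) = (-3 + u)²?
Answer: -171120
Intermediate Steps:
S(v) = 100 (S(v) = (-3 - 7)² = (-10)² = 100)
E(B, J) = B + J
(-26309 + 23457)*(E(-108, 68) + S(172)) = (-26309 + 23457)*((-108 + 68) + 100) = -2852*(-40 + 100) = -2852*60 = -171120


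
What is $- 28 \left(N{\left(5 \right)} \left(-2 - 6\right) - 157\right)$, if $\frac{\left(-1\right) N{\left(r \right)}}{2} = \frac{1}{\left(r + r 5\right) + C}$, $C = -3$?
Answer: $\frac{118244}{27} \approx 4379.4$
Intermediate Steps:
$N{\left(r \right)} = - \frac{2}{-3 + 6 r}$ ($N{\left(r \right)} = - \frac{2}{\left(r + r 5\right) - 3} = - \frac{2}{\left(r + 5 r\right) - 3} = - \frac{2}{6 r - 3} = - \frac{2}{-3 + 6 r}$)
$- 28 \left(N{\left(5 \right)} \left(-2 - 6\right) - 157\right) = - 28 \left(- \frac{2}{-3 + 6 \cdot 5} \left(-2 - 6\right) - 157\right) = - 28 \left(- \frac{2}{-3 + 30} \left(-8\right) - 157\right) = - 28 \left(- \frac{2}{27} \left(-8\right) - 157\right) = - 28 \left(\left(-2\right) \frac{1}{27} \left(-8\right) - 157\right) = - 28 \left(\left(- \frac{2}{27}\right) \left(-8\right) - 157\right) = - 28 \left(\frac{16}{27} - 157\right) = \left(-28\right) \left(- \frac{4223}{27}\right) = \frac{118244}{27}$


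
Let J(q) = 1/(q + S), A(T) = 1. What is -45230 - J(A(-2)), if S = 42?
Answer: -1944891/43 ≈ -45230.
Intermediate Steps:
J(q) = 1/(42 + q) (J(q) = 1/(q + 42) = 1/(42 + q))
-45230 - J(A(-2)) = -45230 - 1/(42 + 1) = -45230 - 1/43 = -1944891/43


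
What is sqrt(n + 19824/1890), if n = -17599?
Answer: I*sqrt(3957415)/15 ≈ 132.62*I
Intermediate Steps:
sqrt(n + 19824/1890) = sqrt(-17599 + 19824/1890) = sqrt(-17599 + 19824*(1/1890)) = sqrt(-17599 + 472/45) = sqrt(-791483/45) = I*sqrt(3957415)/15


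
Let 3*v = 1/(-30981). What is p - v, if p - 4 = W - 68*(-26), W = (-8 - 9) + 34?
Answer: 166275028/92943 ≈ 1789.0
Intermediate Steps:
W = 17 (W = -17 + 34 = 17)
v = -1/92943 (v = (1/3)/(-30981) = (1/3)*(-1/30981) = -1/92943 ≈ -1.0759e-5)
p = 1789 (p = 4 + (17 - 68*(-26)) = 4 + (17 + 1768) = 4 + 1785 = 1789)
p - v = 1789 - 1*(-1/92943) = 1789 + 1/92943 = 166275028/92943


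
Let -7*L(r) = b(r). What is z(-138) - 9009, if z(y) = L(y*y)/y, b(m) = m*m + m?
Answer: 2565147/7 ≈ 3.6645e+5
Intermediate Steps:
b(m) = m + m**2 (b(m) = m**2 + m = m + m**2)
L(r) = -r*(1 + r)/7
z(y) = -y*(1 + y**2)/7 (z(y) = (-y*y*(1 + y*y)/7)/y = (-y**2*(1 + y**2)/7)/y = -y*(1 + y**2)/7)
z(-138) - 9009 = -1/7*(-138)*(1 + (-138)**2) - 9009 = -1/7*(-138)*(1 + 19044) - 9009 = -1/7*(-138)*19045 - 9009 = 2628210/7 - 9009 = 2565147/7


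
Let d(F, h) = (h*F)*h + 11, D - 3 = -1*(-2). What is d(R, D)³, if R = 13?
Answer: 37933056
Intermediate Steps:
D = 5 (D = 3 - 1*(-2) = 3 + 2 = 5)
d(F, h) = 11 + F*h² (d(F, h) = (F*h)*h + 11 = F*h² + 11 = 11 + F*h²)
d(R, D)³ = (11 + 13*5²)³ = (11 + 13*25)³ = (11 + 325)³ = 336³ = 37933056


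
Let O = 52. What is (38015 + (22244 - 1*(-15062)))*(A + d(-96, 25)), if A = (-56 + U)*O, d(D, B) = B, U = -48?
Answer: -405452943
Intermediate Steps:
A = -5408 (A = (-56 - 48)*52 = -104*52 = -5408)
(38015 + (22244 - 1*(-15062)))*(A + d(-96, 25)) = (38015 + (22244 - 1*(-15062)))*(-5408 + 25) = (38015 + (22244 + 15062))*(-5383) = (38015 + 37306)*(-5383) = 75321*(-5383) = -405452943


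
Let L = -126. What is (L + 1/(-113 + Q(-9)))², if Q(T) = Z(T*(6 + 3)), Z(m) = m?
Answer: 597558025/37636 ≈ 15877.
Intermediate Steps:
Q(T) = 9*T (Q(T) = T*(6 + 3) = T*9 = 9*T)
(L + 1/(-113 + Q(-9)))² = (-126 + 1/(-113 + 9*(-9)))² = (-126 + 1/(-113 - 81))² = (-126 + 1/(-194))² = (-126 - 1/194)² = (-24445/194)² = 597558025/37636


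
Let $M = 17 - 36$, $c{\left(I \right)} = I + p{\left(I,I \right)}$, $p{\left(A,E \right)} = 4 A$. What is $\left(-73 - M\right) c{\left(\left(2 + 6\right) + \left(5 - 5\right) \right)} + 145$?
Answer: $-2015$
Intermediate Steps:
$c{\left(I \right)} = 5 I$ ($c{\left(I \right)} = I + 4 I = 5 I$)
$M = -19$ ($M = 17 - 36 = -19$)
$\left(-73 - M\right) c{\left(\left(2 + 6\right) + \left(5 - 5\right) \right)} + 145 = \left(-73 - -19\right) 5 \left(\left(2 + 6\right) + \left(5 - 5\right)\right) + 145 = \left(-73 + 19\right) 5 \left(8 + \left(5 - 5\right)\right) + 145 = - 54 \cdot 5 \left(8 + 0\right) + 145 = - 54 \cdot 5 \cdot 8 + 145 = \left(-54\right) 40 + 145 = -2160 + 145 = -2015$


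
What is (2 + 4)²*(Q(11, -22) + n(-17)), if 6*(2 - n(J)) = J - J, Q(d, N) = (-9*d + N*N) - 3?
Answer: 13824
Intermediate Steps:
Q(d, N) = -3 + N² - 9*d (Q(d, N) = (-9*d + N²) - 3 = (N² - 9*d) - 3 = -3 + N² - 9*d)
n(J) = 2 (n(J) = 2 - (J - J)/6 = 2 - ⅙*0 = 2 + 0 = 2)
(2 + 4)²*(Q(11, -22) + n(-17)) = (2 + 4)²*((-3 + (-22)² - 9*11) + 2) = 6²*((-3 + 484 - 99) + 2) = 36*(382 + 2) = 36*384 = 13824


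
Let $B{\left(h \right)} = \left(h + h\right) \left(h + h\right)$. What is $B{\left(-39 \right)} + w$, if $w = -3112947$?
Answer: $-3106863$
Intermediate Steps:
$B{\left(h \right)} = 4 h^{2}$ ($B{\left(h \right)} = 2 h 2 h = 4 h^{2}$)
$B{\left(-39 \right)} + w = 4 \left(-39\right)^{2} - 3112947 = 4 \cdot 1521 - 3112947 = 6084 - 3112947 = -3106863$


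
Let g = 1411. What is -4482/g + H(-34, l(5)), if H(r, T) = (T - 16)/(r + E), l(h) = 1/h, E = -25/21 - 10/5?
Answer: -182667/66385 ≈ -2.7516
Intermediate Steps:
E = -67/21 (E = -25*1/21 - 10*1/5 = -25/21 - 2 = -67/21 ≈ -3.1905)
l(h) = 1/h
H(r, T) = (-16 + T)/(-67/21 + r) (H(r, T) = (T - 16)/(r - 67/21) = (-16 + T)/(-67/21 + r))
-4482/g + H(-34, l(5)) = -4482/1411 + 21*(-16 + 1/5)/(-67 + 21*(-34)) = -4482*1/1411 + 21*(-16 + 1/5)/(-67 - 714) = -54/17 + 21*(-79/5)/(-781) = -54/17 + 21*(-1/781)*(-79/5) = -54/17 + 1659/3905 = -182667/66385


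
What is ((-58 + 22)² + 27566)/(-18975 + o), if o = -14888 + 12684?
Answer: -28862/21179 ≈ -1.3628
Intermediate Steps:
o = -2204
((-58 + 22)² + 27566)/(-18975 + o) = ((-58 + 22)² + 27566)/(-18975 - 2204) = ((-36)² + 27566)/(-21179) = (1296 + 27566)*(-1/21179) = 28862*(-1/21179) = -28862/21179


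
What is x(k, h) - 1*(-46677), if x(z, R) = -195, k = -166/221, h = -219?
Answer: 46482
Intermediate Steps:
k = -166/221 (k = -166*1/221 = -166/221 ≈ -0.75113)
x(k, h) - 1*(-46677) = -195 - 1*(-46677) = -195 + 46677 = 46482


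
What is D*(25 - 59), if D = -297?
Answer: 10098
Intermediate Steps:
D*(25 - 59) = -297*(25 - 59) = -297*(-34) = 10098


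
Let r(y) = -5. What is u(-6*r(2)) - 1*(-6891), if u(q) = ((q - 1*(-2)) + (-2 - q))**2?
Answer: 6891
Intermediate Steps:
u(q) = 0 (u(q) = ((q + 2) + (-2 - q))**2 = ((2 + q) + (-2 - q))**2 = 0**2 = 0)
u(-6*r(2)) - 1*(-6891) = 0 - 1*(-6891) = 0 + 6891 = 6891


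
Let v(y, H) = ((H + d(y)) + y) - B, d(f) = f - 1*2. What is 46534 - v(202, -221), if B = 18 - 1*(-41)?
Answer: 46412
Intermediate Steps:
d(f) = -2 + f (d(f) = f - 2 = -2 + f)
B = 59 (B = 18 + 41 = 59)
v(y, H) = -61 + H + 2*y (v(y, H) = ((H + (-2 + y)) + y) - 1*59 = ((-2 + H + y) + y) - 59 = (-2 + H + 2*y) - 59 = -61 + H + 2*y)
46534 - v(202, -221) = 46534 - (-61 - 221 + 2*202) = 46534 - (-61 - 221 + 404) = 46534 - 1*122 = 46534 - 122 = 46412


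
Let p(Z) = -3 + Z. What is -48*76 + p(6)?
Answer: -3645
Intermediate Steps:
-48*76 + p(6) = -48*76 + (-3 + 6) = -3648 + 3 = -3645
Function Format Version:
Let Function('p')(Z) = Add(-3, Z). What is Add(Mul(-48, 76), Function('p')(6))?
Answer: -3645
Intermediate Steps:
Add(Mul(-48, 76), Function('p')(6)) = Add(Mul(-48, 76), Add(-3, 6)) = Add(-3648, 3) = -3645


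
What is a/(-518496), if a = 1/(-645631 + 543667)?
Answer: 1/52867926144 ≈ 1.8915e-11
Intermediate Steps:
a = -1/101964 (a = 1/(-101964) = -1/101964 ≈ -9.8074e-6)
a/(-518496) = -1/101964/(-518496) = -1/101964*(-1/518496) = 1/52867926144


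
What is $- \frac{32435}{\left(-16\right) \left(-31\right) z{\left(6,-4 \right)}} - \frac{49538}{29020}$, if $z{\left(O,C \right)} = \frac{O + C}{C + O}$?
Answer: $- \frac{241458637}{3598480} \approx -67.1$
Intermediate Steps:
$z{\left(O,C \right)} = 1$ ($z{\left(O,C \right)} = \frac{C + O}{C + O} = 1$)
$- \frac{32435}{\left(-16\right) \left(-31\right) z{\left(6,-4 \right)}} - \frac{49538}{29020} = - \frac{32435}{\left(-16\right) \left(-31\right) 1} - \frac{49538}{29020} = - \frac{32435}{496 \cdot 1} - \frac{24769}{14510} = - \frac{32435}{496} - \frac{24769}{14510} = - \frac{241458637}{3598480}$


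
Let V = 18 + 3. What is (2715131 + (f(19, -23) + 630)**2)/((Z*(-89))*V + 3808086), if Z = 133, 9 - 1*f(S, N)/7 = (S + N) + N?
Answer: 3493055/3559509 ≈ 0.98133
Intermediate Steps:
f(S, N) = 63 - 14*N - 7*S (f(S, N) = 63 - 7*((S + N) + N) = 63 - 7*((N + S) + N) = 63 - 7*(S + 2*N) = 63 + (-14*N - 7*S) = 63 - 14*N - 7*S)
V = 21
(2715131 + (f(19, -23) + 630)**2)/((Z*(-89))*V + 3808086) = (2715131 + ((63 - 14*(-23) - 7*19) + 630)**2)/((133*(-89))*21 + 3808086) = (2715131 + ((63 + 322 - 133) + 630)**2)/(-11837*21 + 3808086) = (2715131 + (252 + 630)**2)/(-248577 + 3808086) = (2715131 + 882**2)/3559509 = (2715131 + 777924)*(1/3559509) = 3493055*(1/3559509) = 3493055/3559509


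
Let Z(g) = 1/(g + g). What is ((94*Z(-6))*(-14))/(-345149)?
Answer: -47/147921 ≈ -0.00031774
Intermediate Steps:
Z(g) = 1/(2*g)
((94*Z(-6))*(-14))/(-345149) = ((94*((½)/(-6)))*(-14))/(-345149) = ((94*((½)*(-⅙)))*(-14))*(-1/345149) = ((94*(-1/12))*(-14))*(-1/345149) = -47/6*(-14)*(-1/345149) = (329/3)*(-1/345149) = -47/147921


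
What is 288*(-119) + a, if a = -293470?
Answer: -327742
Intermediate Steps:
288*(-119) + a = 288*(-119) - 293470 = -34272 - 293470 = -327742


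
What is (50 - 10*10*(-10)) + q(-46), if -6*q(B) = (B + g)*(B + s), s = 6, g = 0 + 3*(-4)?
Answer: 1990/3 ≈ 663.33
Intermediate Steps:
g = -12 (g = 0 - 12 = -12)
q(B) = -(-12 + B)*(6 + B)/6 (q(B) = -(B - 12)*(B + 6)/6 = -(-12 + B)*(6 + B)/6)
(50 - 10*10*(-10)) + q(-46) = (50 - 10*10*(-10)) + (12 - 46 - ⅙*(-46)²) = (50 - 100*(-10)) + (12 - 46 - ⅙*2116) = (50 + 1000) + (12 - 46 - 1058/3) = 1050 - 1160/3 = 1990/3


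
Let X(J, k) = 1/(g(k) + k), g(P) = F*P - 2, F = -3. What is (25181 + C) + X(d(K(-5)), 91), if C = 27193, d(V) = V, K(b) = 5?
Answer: 9636815/184 ≈ 52374.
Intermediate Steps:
g(P) = -2 - 3*P (g(P) = -3*P - 2 = -2 - 3*P)
X(J, k) = 1/(-2 - 2*k) (X(J, k) = 1/((-2 - 3*k) + k) = 1/(-2 - 2*k))
(25181 + C) + X(d(K(-5)), 91) = (25181 + 27193) - 1/(2 + 2*91) = 52374 - 1/(2 + 182) = 52374 - 1/184 = 9636815/184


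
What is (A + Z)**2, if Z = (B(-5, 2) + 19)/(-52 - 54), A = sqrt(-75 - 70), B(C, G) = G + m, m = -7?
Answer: (7 - 53*I*sqrt(145))**2/2809 ≈ -144.98 - 3.1808*I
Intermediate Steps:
B(C, G) = -7 + G (B(C, G) = G - 7 = -7 + G)
A = I*sqrt(145) (A = sqrt(-145) = I*sqrt(145) ≈ 12.042*I)
Z = -7/53 (Z = ((-7 + 2) + 19)/(-52 - 54) = (-5 + 19)/(-106) = 14*(-1/106) = -7/53 ≈ -0.13208)
(A + Z)**2 = (I*sqrt(145) - 7/53)**2 = (-7/53 + I*sqrt(145))**2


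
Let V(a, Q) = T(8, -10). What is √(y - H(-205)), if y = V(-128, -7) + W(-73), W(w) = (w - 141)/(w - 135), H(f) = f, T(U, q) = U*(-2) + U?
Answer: √535470/52 ≈ 14.072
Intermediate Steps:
T(U, q) = -U (T(U, q) = -2*U + U = -U)
V(a, Q) = -8 (V(a, Q) = -1*8 = -8)
W(w) = (-141 + w)/(-135 + w)
y = -725/104 (y = -8 + (-141 - 73)/(-135 - 73) = -8 - 214/(-208) = -8 - 1/208*(-214) = -8 + 107/104 = -725/104 ≈ -6.9712)
√(y - H(-205)) = √(-725/104 - 1*(-205)) = √(-725/104 + 205) = √(20595/104) = √535470/52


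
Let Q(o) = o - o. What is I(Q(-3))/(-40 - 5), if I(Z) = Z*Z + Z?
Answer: 0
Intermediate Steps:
Q(o) = 0
I(Z) = Z + Z**2 (I(Z) = Z**2 + Z = Z + Z**2)
I(Q(-3))/(-40 - 5) = (0*(1 + 0))/(-40 - 5) = (0*1)/(-45) = -1/45*0 = 0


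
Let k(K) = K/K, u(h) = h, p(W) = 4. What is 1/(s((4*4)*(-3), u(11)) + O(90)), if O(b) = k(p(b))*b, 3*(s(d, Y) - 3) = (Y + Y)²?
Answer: 3/763 ≈ 0.0039319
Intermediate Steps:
k(K) = 1
s(d, Y) = 3 + 4*Y²/3 (s(d, Y) = 3 + (Y + Y)²/3 = 3 + (2*Y)²/3 = 3 + (4*Y²)/3 = 3 + 4*Y²/3)
O(b) = b (O(b) = 1*b = b)
1/(s((4*4)*(-3), u(11)) + O(90)) = 1/((3 + (4/3)*11²) + 90) = 1/((3 + (4/3)*121) + 90) = 1/((3 + 484/3) + 90) = 1/(493/3 + 90) = 1/(763/3) = 3/763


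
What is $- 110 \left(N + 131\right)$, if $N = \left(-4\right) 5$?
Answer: $-12210$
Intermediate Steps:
$N = -20$
$- 110 \left(N + 131\right) = - 110 \left(-20 + 131\right) = \left(-110\right) 111 = -12210$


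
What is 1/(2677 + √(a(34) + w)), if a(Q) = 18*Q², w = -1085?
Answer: 2677/7146606 - 11*√163/7146606 ≈ 0.00035493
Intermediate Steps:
1/(2677 + √(a(34) + w)) = 1/(2677 + √(18*34² - 1085)) = 1/(2677 + √(18*1156 - 1085)) = 1/(2677 + √(20808 - 1085)) = 1/(2677 + √19723) = 1/(2677 + 11*√163)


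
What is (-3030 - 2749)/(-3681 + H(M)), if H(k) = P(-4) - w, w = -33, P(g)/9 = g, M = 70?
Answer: 5779/3684 ≈ 1.5687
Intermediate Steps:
P(g) = 9*g
H(k) = -3 (H(k) = 9*(-4) - 1*(-33) = -36 + 33 = -3)
(-3030 - 2749)/(-3681 + H(M)) = (-3030 - 2749)/(-3681 - 3) = -5779/(-3684) = -5779*(-1/3684) = 5779/3684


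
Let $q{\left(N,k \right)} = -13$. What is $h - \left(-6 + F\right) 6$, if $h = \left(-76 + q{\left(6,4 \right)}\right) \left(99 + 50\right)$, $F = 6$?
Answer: $-13261$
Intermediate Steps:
$h = -13261$ ($h = \left(-76 - 13\right) \left(99 + 50\right) = \left(-89\right) 149 = -13261$)
$h - \left(-6 + F\right) 6 = -13261 - \left(-6 + 6\right) 6 = -13261 - 0 \cdot 6 = -13261 - 0 = -13261 + 0 = -13261$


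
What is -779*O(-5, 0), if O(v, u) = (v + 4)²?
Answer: -779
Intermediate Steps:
O(v, u) = (4 + v)²
-779*O(-5, 0) = -779*(4 - 5)² = -779*(-1)² = -779*1 = -779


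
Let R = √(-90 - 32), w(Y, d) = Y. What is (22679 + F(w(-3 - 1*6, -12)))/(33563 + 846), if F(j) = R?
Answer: 22679/34409 + I*√122/34409 ≈ 0.6591 + 0.000321*I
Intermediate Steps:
R = I*√122 (R = √(-122) = I*√122 ≈ 11.045*I)
F(j) = I*√122
(22679 + F(w(-3 - 1*6, -12)))/(33563 + 846) = (22679 + I*√122)/(33563 + 846) = (22679 + I*√122)/34409 = (22679 + I*√122)*(1/34409) = 22679/34409 + I*√122/34409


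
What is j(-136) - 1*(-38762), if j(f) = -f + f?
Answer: 38762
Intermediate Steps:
j(f) = 0
j(-136) - 1*(-38762) = 0 - 1*(-38762) = 0 + 38762 = 38762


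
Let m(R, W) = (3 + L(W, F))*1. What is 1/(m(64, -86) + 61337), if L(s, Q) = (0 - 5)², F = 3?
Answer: 1/61365 ≈ 1.6296e-5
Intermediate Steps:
L(s, Q) = 25 (L(s, Q) = (-5)² = 25)
m(R, W) = 28 (m(R, W) = (3 + 25)*1 = 28*1 = 28)
1/(m(64, -86) + 61337) = 1/(28 + 61337) = 1/61365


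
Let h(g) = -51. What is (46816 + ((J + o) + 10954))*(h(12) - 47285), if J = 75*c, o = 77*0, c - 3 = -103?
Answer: -2379580720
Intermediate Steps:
c = -100 (c = 3 - 103 = -100)
o = 0
J = -7500 (J = 75*(-100) = -7500)
(46816 + ((J + o) + 10954))*(h(12) - 47285) = (46816 + ((-7500 + 0) + 10954))*(-51 - 47285) = (46816 + (-7500 + 10954))*(-47336) = (46816 + 3454)*(-47336) = 50270*(-47336) = -2379580720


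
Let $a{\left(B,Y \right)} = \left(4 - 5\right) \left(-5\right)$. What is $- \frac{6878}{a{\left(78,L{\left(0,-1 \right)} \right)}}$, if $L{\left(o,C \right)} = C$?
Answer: $- \frac{6878}{5} \approx -1375.6$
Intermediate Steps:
$a{\left(B,Y \right)} = 5$ ($a{\left(B,Y \right)} = \left(-1\right) \left(-5\right) = 5$)
$- \frac{6878}{a{\left(78,L{\left(0,-1 \right)} \right)}} = - \frac{6878}{5}$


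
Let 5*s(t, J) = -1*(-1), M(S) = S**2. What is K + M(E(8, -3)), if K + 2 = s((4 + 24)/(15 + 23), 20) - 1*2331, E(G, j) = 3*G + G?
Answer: -6544/5 ≈ -1308.8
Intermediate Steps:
E(G, j) = 4*G
s(t, J) = 1/5 (s(t, J) = (-1*(-1))/5 = (1/5)*1 = 1/5)
K = -11664/5 (K = -2 + (1/5 - 1*2331) = -2 + (1/5 - 2331) = -2 - 11654/5 = -11664/5 ≈ -2332.8)
K + M(E(8, -3)) = -11664/5 + (4*8)**2 = -11664/5 + 32**2 = -11664/5 + 1024 = -6544/5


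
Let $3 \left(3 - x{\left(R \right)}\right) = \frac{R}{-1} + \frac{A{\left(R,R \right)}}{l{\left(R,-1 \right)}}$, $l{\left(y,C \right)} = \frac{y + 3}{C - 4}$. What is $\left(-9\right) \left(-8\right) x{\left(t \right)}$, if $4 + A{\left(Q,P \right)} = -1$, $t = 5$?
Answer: $261$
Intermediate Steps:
$A{\left(Q,P \right)} = -5$ ($A{\left(Q,P \right)} = -4 - 1 = -5$)
$l{\left(y,C \right)} = \frac{3 + y}{-4 + C}$
$x{\left(R \right)} = 3 + \frac{R}{3} + \frac{5}{3 \left(- \frac{3}{5} - \frac{R}{5}\right)}$ ($x{\left(R \right)} = 3 - \frac{\frac{R}{-1} - \frac{5}{\frac{1}{-4 - 1} \left(3 + R\right)}}{3} = 3 - \frac{R \left(-1\right) - \frac{5}{\frac{1}{-5} \left(3 + R\right)}}{3} = 3 - \frac{- R - \frac{5}{\left(- \frac{1}{5}\right) \left(3 + R\right)}}{3} = 3 - \frac{- R - \frac{5}{- \frac{3}{5} - \frac{R}{5}}}{3} = 3 + \left(\frac{R}{3} + \frac{5}{3 \left(- \frac{3}{5} - \frac{R}{5}\right)}\right) = 3 + \frac{R}{3} + \frac{5}{3 \left(- \frac{3}{5} - \frac{R}{5}\right)}$)
$\left(-9\right) \left(-8\right) x{\left(t \right)} = \left(-9\right) \left(-8\right) \frac{-25 + \left(3 + 5\right) \left(9 + 5\right)}{3 \left(3 + 5\right)} = 72 \frac{-25 + 8 \cdot 14}{3 \cdot 8} = 72 \cdot \frac{1}{3} \cdot \frac{1}{8} \left(-25 + 112\right) = 72 \cdot \frac{1}{3} \cdot \frac{1}{8} \cdot 87 = 72 \cdot \frac{29}{8} = 261$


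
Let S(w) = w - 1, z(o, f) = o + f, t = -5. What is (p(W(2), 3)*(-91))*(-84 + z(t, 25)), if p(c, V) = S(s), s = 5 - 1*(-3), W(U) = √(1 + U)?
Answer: 40768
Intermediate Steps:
s = 8 (s = 5 + 3 = 8)
z(o, f) = f + o
S(w) = -1 + w
p(c, V) = 7 (p(c, V) = -1 + 8 = 7)
(p(W(2), 3)*(-91))*(-84 + z(t, 25)) = (7*(-91))*(-84 + (25 - 5)) = -637*(-84 + 20) = -637*(-64) = 40768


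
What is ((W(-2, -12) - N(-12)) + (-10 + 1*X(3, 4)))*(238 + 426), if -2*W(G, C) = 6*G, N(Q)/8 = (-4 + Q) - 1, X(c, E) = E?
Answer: 90304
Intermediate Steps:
N(Q) = -40 + 8*Q (N(Q) = 8*((-4 + Q) - 1) = 8*(-5 + Q) = -40 + 8*Q)
W(G, C) = -3*G
((W(-2, -12) - N(-12)) + (-10 + 1*X(3, 4)))*(238 + 426) = ((-3*(-2) - (-40 + 8*(-12))) + (-10 + 1*4))*(238 + 426) = ((6 - (-40 - 96)) + (-10 + 4))*664 = ((6 - 1*(-136)) - 6)*664 = ((6 + 136) - 6)*664 = (142 - 6)*664 = 136*664 = 90304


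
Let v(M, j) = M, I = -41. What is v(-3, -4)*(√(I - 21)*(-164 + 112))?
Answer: 156*I*√62 ≈ 1228.3*I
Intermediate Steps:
v(-3, -4)*(√(I - 21)*(-164 + 112)) = -3*√(-41 - 21)*(-164 + 112) = -3*√(-62)*(-52) = -3*I*√62*(-52) = -(-156)*I*√62 = 156*I*√62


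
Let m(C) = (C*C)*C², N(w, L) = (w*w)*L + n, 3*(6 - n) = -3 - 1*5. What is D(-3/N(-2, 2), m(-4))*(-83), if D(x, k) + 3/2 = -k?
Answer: 42745/2 ≈ 21373.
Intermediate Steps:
n = 26/3 (n = 6 - (-3 - 1*5)/3 = 6 - (-3 - 5)/3 = 6 - ⅓*(-8) = 6 + 8/3 = 26/3 ≈ 8.6667)
N(w, L) = 26/3 + L*w² (N(w, L) = (w*w)*L + 26/3 = w²*L + 26/3 = L*w² + 26/3 = 26/3 + L*w²)
m(C) = C⁴ (m(C) = C²*C² = C⁴)
D(x, k) = -3/2 - k
D(-3/N(-2, 2), m(-4))*(-83) = (-3/2 - 1*(-4)⁴)*(-83) = (-3/2 - 1*256)*(-83) = (-3/2 - 256)*(-83) = -515/2*(-83) = 42745/2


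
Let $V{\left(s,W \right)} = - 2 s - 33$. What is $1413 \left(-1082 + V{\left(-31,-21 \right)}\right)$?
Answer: $-1487889$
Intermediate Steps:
$V{\left(s,W \right)} = -33 - 2 s$
$1413 \left(-1082 + V{\left(-31,-21 \right)}\right) = 1413 \left(-1082 - -29\right) = 1413 \left(-1082 + \left(-33 + 62\right)\right) = 1413 \left(-1082 + 29\right) = 1413 \left(-1053\right) = -1487889$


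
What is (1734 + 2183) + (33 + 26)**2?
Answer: 7398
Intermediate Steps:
(1734 + 2183) + (33 + 26)**2 = 3917 + 59**2 = 3917 + 3481 = 7398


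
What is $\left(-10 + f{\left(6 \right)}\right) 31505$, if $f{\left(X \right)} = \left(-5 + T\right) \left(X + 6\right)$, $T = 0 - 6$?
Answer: $-4473710$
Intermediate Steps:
$T = -6$ ($T = 0 - 6 = -6$)
$f{\left(X \right)} = -66 - 11 X$ ($f{\left(X \right)} = \left(-5 - 6\right) \left(X + 6\right) = - 11 \left(6 + X\right) = -66 - 11 X$)
$\left(-10 + f{\left(6 \right)}\right) 31505 = \left(-10 - 132\right) 31505 = \left(-142\right) 31505 = -4473710$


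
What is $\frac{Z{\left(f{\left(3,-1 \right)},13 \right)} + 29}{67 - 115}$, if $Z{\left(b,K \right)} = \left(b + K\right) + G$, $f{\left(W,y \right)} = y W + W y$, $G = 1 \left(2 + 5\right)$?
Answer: $- \frac{43}{48} \approx -0.89583$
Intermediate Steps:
$G = 7$ ($G = 1 \cdot 7 = 7$)
$f{\left(W,y \right)} = 2 W y$ ($f{\left(W,y \right)} = W y + W y = 2 W y$)
$Z{\left(b,K \right)} = 7 + K + b$ ($Z{\left(b,K \right)} = \left(b + K\right) + 7 = \left(K + b\right) + 7 = 7 + K + b$)
$\frac{Z{\left(f{\left(3,-1 \right)},13 \right)} + 29}{67 - 115} = \frac{\left(7 + 13 + 2 \cdot 3 \left(-1\right)\right) + 29}{67 - 115} = \frac{\left(7 + 13 - 6\right) + 29}{-48} = - \frac{14 + 29}{48} = \left(- \frac{1}{48}\right) 43 = - \frac{43}{48}$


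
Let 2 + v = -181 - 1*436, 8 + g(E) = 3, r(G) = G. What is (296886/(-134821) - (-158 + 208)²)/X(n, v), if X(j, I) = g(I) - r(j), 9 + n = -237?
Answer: -337349386/32491861 ≈ -10.383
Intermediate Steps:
g(E) = -5 (g(E) = -8 + 3 = -5)
v = -619 (v = -2 + (-181 - 1*436) = -2 + (-181 - 436) = -2 - 617 = -619)
n = -246 (n = -9 - 237 = -246)
X(j, I) = -5 - j
(296886/(-134821) - (-158 + 208)²)/X(n, v) = (296886/(-134821) - (-158 + 208)²)/(-5 - 1*(-246)) = (296886*(-1/134821) - 1*50²)/(-5 + 246) = (-296886/134821 - 1*2500)/241 = (-296886/134821 - 2500)*(1/241) = -337349386/134821*1/241 = -337349386/32491861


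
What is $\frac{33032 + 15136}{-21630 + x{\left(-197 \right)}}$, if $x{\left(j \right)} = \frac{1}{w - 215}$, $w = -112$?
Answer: $- \frac{15750936}{7073011} \approx -2.2269$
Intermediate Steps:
$x{\left(j \right)} = - \frac{1}{327}$ ($x{\left(j \right)} = \frac{1}{-112 - 215} = \frac{1}{-327} = - \frac{1}{327}$)
$\frac{33032 + 15136}{-21630 + x{\left(-197 \right)}} = \frac{33032 + 15136}{-21630 - \frac{1}{327}} = \frac{48168}{- \frac{7073011}{327}} = 48168 \left(- \frac{327}{7073011}\right) = - \frac{15750936}{7073011}$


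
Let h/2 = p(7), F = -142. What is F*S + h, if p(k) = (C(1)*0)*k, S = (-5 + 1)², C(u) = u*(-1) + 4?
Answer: -2272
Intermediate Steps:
C(u) = 4 - u (C(u) = -u + 4 = 4 - u)
S = 16 (S = (-4)² = 16)
p(k) = 0 (p(k) = ((4 - 1*1)*0)*k = ((4 - 1)*0)*k = (3*0)*k = 0*k = 0)
h = 0 (h = 2*0 = 0)
F*S + h = -142*16 + 0 = -2272 + 0 = -2272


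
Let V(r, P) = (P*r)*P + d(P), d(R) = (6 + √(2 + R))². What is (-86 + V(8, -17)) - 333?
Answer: 1914 + 12*I*√15 ≈ 1914.0 + 46.476*I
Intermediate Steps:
V(r, P) = (6 + √(2 + P))² + r*P² (V(r, P) = (P*r)*P + (6 + √(2 + P))² = r*P² + (6 + √(2 + P))² = (6 + √(2 + P))² + r*P²)
(-86 + V(8, -17)) - 333 = (-86 + ((6 + √(2 - 17))² + 8*(-17)²)) - 333 = (-86 + ((6 + √(-15))² + 8*289)) - 333 = (-86 + ((6 + I*√15)² + 2312)) - 333 = (-86 + (2312 + (6 + I*√15)²)) - 333 = (2226 + (6 + I*√15)²) - 333 = 1893 + (6 + I*√15)²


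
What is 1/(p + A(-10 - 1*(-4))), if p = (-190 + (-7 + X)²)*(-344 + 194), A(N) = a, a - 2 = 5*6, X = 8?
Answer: 1/28382 ≈ 3.5234e-5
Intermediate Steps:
a = 32 (a = 2 + 5*6 = 2 + 30 = 32)
A(N) = 32
p = 28350 (p = (-190 + (-7 + 8)²)*(-344 + 194) = (-190 + 1²)*(-150) = (-190 + 1)*(-150) = -189*(-150) = 28350)
1/(p + A(-10 - 1*(-4))) = 1/(28350 + 32) = 1/28382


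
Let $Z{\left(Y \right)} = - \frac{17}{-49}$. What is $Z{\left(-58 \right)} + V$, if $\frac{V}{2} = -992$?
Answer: $- \frac{97199}{49} \approx -1983.7$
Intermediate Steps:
$V = -1984$ ($V = 2 \left(-992\right) = -1984$)
$Z{\left(Y \right)} = \frac{17}{49}$ ($Z{\left(Y \right)} = \left(-17\right) \left(- \frac{1}{49}\right) = \frac{17}{49}$)
$Z{\left(-58 \right)} + V = \frac{17}{49} - 1984 = - \frac{97199}{49}$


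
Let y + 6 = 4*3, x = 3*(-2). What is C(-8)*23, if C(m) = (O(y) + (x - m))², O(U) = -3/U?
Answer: 207/4 ≈ 51.750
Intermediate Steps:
x = -6
y = 6 (y = -6 + 4*3 = -6 + 12 = 6)
C(m) = (-13/2 - m)² (C(m) = (-3/6 + (-6 - m))² = (-3*⅙ + (-6 - m))² = (-½ + (-6 - m))² = (-13/2 - m)²)
C(-8)*23 = ((13 + 2*(-8))²/4)*23 = ((13 - 16)²/4)*23 = ((¼)*(-3)²)*23 = ((¼)*9)*23 = (9/4)*23 = 207/4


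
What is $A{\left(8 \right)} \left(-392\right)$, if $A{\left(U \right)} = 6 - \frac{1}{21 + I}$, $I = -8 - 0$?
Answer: $- \frac{30184}{13} \approx -2321.8$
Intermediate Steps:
$I = -8$ ($I = -8 + 0 = -8$)
$A{\left(U \right)} = \frac{77}{13}$ ($A{\left(U \right)} = 6 - \frac{1}{21 - 8} = 6 - \frac{1}{13} = \frac{77}{13}$)
$A{\left(8 \right)} \left(-392\right) = \frac{77}{13} \left(-392\right) = - \frac{30184}{13}$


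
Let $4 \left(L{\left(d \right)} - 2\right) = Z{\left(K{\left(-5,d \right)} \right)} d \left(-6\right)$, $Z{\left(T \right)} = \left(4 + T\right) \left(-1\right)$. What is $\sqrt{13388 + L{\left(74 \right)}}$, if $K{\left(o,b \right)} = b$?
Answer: $4 \sqrt{1378} \approx 148.49$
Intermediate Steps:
$Z{\left(T \right)} = -4 - T$
$L{\left(d \right)} = 2 - \frac{3 d \left(-4 - d\right)}{2}$ ($L{\left(d \right)} = 2 + \frac{\left(-4 - d\right) d \left(-6\right)}{4} = 2 + \frac{d \left(-4 - d\right) \left(-6\right)}{4} = 2 + \frac{\left(-6\right) d \left(-4 - d\right)}{4} = 2 - \frac{3 d \left(-4 - d\right)}{2}$)
$\sqrt{13388 + L{\left(74 \right)}} = \sqrt{13388 + \left(2 + \frac{3}{2} \cdot 74 \left(4 + 74\right)\right)} = \sqrt{13388 + \left(2 + \frac{3}{2} \cdot 74 \cdot 78\right)} = \sqrt{13388 + \left(2 + 8658\right)} = \sqrt{13388 + 8660} = \sqrt{22048} = 4 \sqrt{1378}$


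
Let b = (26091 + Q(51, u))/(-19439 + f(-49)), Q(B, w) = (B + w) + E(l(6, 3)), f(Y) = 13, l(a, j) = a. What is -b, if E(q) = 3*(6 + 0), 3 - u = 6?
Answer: 26157/19426 ≈ 1.3465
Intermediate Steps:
u = -3 (u = 3 - 1*6 = 3 - 6 = -3)
E(q) = 18 (E(q) = 3*6 = 18)
Q(B, w) = 18 + B + w (Q(B, w) = (B + w) + 18 = 18 + B + w)
b = -26157/19426 (b = (26091 + (18 + 51 - 3))/(-19439 + 13) = (26091 + 66)/(-19426) = 26157*(-1/19426) = -26157/19426 ≈ -1.3465)
-b = -1*(-26157/19426) = 26157/19426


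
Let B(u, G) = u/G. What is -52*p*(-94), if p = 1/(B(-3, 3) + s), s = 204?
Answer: 4888/203 ≈ 24.079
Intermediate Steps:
p = 1/203 (p = 1/(-3/3 + 204) = 1/(-3*⅓ + 204) = 1/(-1 + 204) = 1/203 ≈ 0.0049261)
-52*p*(-94) = -52*1/203*(-94) = -52/203*(-94) = 4888/203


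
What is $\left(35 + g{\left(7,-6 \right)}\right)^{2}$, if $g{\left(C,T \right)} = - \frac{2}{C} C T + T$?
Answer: $1681$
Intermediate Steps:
$g{\left(C,T \right)} = - T$ ($g{\left(C,T \right)} = - 2 T + T = - T$)
$\left(35 + g{\left(7,-6 \right)}\right)^{2} = \left(35 - -6\right)^{2} = \left(35 + 6\right)^{2} = 41^{2} = 1681$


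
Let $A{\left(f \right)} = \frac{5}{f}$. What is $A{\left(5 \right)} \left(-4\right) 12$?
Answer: $-48$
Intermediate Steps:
$A{\left(5 \right)} \left(-4\right) 12 = \frac{5}{5} \left(-4\right) 12 = 5 \cdot \frac{1}{5} \left(-4\right) 12 = 1 \left(-4\right) 12 = \left(-4\right) 12 = -48$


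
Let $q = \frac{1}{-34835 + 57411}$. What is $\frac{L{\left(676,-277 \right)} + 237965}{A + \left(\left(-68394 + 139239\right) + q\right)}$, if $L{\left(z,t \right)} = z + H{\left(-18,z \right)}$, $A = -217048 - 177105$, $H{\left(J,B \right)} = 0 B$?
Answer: $- \frac{1795853072}{2433000469} \approx -0.73812$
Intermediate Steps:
$q = \frac{1}{22576} \approx 4.4295 \cdot 10^{-5}$
$H{\left(J,B \right)} = 0$
$A = -394153$
$L{\left(z,t \right)} = z$ ($L{\left(z,t \right)} = z + 0 = z$)
$\frac{L{\left(676,-277 \right)} + 237965}{A + \left(\left(-68394 + 139239\right) + q\right)} = \frac{676 + 237965}{-394153 + \left(\left(-68394 + 139239\right) + \frac{1}{22576}\right)} = \frac{238641}{-394153 + \left(70845 + \frac{1}{22576}\right)} = \frac{238641}{-394153 + \frac{1599396721}{22576}} = \frac{238641}{- \frac{7299001407}{22576}} = 238641 \left(- \frac{22576}{7299001407}\right) = - \frac{1795853072}{2433000469}$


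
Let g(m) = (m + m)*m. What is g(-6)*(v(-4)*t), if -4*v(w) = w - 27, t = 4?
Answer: 2232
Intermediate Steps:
g(m) = 2*m² (g(m) = (2*m)*m = 2*m²)
v(w) = 27/4 - w/4 (v(w) = -(w - 27)/4 = -(-27 + w)/4 = 27/4 - w/4)
g(-6)*(v(-4)*t) = (2*(-6)²)*((27/4 - ¼*(-4))*4) = (2*36)*((27/4 + 1)*4) = 72*((31/4)*4) = 72*31 = 2232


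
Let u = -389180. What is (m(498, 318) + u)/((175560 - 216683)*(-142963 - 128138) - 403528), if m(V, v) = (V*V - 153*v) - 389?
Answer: -190219/11148082895 ≈ -1.7063e-5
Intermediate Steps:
m(V, v) = -389 + V² - 153*v (m(V, v) = (V² - 153*v) - 389 = -389 + V² - 153*v)
(m(498, 318) + u)/((175560 - 216683)*(-142963 - 128138) - 403528) = ((-389 + 498² - 153*318) - 389180)/((175560 - 216683)*(-142963 - 128138) - 403528) = ((-389 + 248004 - 48654) - 389180)/(-41123*(-271101) - 403528) = (198961 - 389180)/(11148486423 - 403528) = -190219/11148082895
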